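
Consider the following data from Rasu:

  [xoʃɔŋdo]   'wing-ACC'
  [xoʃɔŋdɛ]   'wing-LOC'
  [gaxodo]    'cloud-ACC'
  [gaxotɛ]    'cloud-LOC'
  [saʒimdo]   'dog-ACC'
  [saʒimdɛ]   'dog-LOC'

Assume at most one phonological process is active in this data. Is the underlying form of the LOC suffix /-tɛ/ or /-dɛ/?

/-tɛ/

The LOC morpheme has two allomorphs, [-dɛ] and [-tɛ].
The ACC suffix, which begins with [d], is invariant after every stem; so [d] is not altered by any rule here.
The LOC suffix is therefore /-tɛ/ underlyingly, with post-nasal voicing: voiceless stops become voiced after a nasal.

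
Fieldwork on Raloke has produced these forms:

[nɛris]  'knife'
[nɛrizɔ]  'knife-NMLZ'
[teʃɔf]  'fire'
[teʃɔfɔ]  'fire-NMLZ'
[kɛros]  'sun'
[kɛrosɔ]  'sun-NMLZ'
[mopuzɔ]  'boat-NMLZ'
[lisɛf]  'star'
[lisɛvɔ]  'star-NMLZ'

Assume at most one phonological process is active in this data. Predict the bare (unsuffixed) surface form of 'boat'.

The stem for 'knife' ends in [s] in [nɛris] but [z] in [nɛrizɔ].
The stem 'sun' ([kɛros], [kɛrosɔ]) shows [s] unchanged in both environments, so [s] cannot be basic with [z] derived before the NMLZ suffix.
Therefore /z/ is basic and [s] is derived by word-final obstruent devoicing (voiced obstruents become voiceless word-finally).
The one attested form of 'boat', [mopuzɔ], shows underlying /mopuz/. Applying the same rule word-finally gives [mopus].

[mopus]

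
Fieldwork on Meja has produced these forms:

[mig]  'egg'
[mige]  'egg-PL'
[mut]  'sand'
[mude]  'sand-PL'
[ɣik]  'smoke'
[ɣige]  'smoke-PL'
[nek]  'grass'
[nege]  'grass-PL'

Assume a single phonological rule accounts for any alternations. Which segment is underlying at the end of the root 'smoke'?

In [ɣik] and [ɣige] the final segment of 'smoke' alternates: [k] ~ [g].
But 'egg' keeps [g] in both environments ([mig], [mige]), so there is no rule changing /g/ to [k] in isolation.
The alternation reflects intervocalic voicing: voiceless stops become voiced between vowels. /k/ is underlying.

/k/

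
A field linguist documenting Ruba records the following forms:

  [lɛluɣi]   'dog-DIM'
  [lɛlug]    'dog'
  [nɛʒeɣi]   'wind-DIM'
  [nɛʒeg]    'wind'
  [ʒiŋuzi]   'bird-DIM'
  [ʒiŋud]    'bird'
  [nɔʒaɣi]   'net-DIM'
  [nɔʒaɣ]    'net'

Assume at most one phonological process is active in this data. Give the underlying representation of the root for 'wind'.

'wind' shows [ɣ] ~ [g] at the end of the stem ([nɛʒeɣi] vs [nɛʒeg]).
The stem 'net' ([nɔʒaɣi], [nɔʒaɣ]) shows [ɣ] unchanged in both environments, so [ɣ] cannot be basic with [g] derived in isolation.
The alternation reflects intervocalic spirantization: voiced stops become fricatives between vowels. /g/ is underlying.

/nɛʒeg/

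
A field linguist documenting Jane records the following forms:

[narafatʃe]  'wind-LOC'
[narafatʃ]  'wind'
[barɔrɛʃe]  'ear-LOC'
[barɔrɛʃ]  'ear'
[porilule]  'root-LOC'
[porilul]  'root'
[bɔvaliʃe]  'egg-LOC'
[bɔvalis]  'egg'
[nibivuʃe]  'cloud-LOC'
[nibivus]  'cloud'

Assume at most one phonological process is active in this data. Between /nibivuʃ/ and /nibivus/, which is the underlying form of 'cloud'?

/nibivus/

'cloud' shows [ʃ] ~ [s] at the end of the stem ([nibivuʃe] vs [nibivus]).
But 'ear' keeps [ʃ] in both environments ([barɔrɛʃe], [barɔrɛʃ]), so there is no rule changing /ʃ/ to [s] in isolation.
So /s/ is underlying, and a rule of palatalization before a front vowel — /s/ becomes palato-alveolar [ʃ] before a front vowel — gives [ʃ].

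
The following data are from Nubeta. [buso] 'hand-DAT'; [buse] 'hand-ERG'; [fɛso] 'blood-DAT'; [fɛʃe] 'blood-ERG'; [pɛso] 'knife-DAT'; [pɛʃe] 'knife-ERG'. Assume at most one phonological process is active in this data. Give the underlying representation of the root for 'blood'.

The root 'blood' surfaces as [fɛso] and [fɛʃe], with a stem-final [s] ~ [ʃ] alternation.
If /s/ were underlying and a rule turned it into [ʃ] before the ERG suffix, 'hand' would also alternate; but it has [s] in both [buso] and [buse].
Therefore /ʃ/ is basic and [s] is derived by depalatalization (palato-alveolar /ʃ/ becomes [s] when no front vowel follows).

/fɛʃ/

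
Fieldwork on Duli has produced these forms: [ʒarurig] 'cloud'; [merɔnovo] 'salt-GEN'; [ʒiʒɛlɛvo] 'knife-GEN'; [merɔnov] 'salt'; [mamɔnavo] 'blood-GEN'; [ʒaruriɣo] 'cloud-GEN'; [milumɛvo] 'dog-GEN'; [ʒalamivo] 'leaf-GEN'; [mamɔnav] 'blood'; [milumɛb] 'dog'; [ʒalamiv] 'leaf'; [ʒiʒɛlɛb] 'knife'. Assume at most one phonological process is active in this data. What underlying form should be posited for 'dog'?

In [milumɛb] and [milumɛvo] the final segment of 'dog' alternates: [b] ~ [v].
The stem 'blood' ([mamɔnav], [mamɔnavo]) shows [v] unchanged in both environments, so [v] cannot be basic with [b] derived in isolation.
Therefore /b/ is basic and [v] is derived by intervocalic spirantization (voiced stops become fricatives between vowels).
The underlying form of 'dog' is therefore /milumɛb/.

/milumɛb/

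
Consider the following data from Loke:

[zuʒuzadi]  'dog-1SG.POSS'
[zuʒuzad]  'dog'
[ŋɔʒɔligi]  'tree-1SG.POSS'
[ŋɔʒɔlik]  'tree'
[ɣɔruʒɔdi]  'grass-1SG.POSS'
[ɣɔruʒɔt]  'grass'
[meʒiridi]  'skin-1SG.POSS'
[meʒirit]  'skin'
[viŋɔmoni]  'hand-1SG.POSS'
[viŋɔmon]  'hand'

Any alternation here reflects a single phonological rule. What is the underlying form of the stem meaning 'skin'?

The stem for 'skin' ends in [d] in [meʒiridi] but [t] in [meʒirit].
But 'dog' keeps [d] in both environments ([zuʒuzadi], [zuʒuzad]), so there is no rule changing /d/ to [t] in isolation.
Therefore /t/ is basic and [d] is derived by intervocalic voicing (voiceless stops become voiced between vowels).

/meʒirit/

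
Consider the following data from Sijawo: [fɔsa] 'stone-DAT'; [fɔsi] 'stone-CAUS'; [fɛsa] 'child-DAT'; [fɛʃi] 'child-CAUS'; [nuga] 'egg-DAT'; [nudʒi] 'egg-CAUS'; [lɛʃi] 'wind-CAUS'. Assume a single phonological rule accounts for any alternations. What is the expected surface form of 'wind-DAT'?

[lɛsa]

In [fɛsa] and [fɛʃi] the final segment of 'child' alternates: [s] ~ [ʃ].
But 'stone' keeps [s] in both environments ([fɔsa], [fɔsi]), so there is no rule changing /s/ to [ʃ] before the CAUS suffix.
Therefore /ʃ/ is basic and [s] is derived by depalatalization (palato-alveolar /dʒ/ and /ʃ/ become [g] and [s] when no front vowel follows).
The one attested form of 'wind', [lɛʃi], shows underlying /lɛʃ/. Applying the same rule when no front vowel follows gives [lɛsa].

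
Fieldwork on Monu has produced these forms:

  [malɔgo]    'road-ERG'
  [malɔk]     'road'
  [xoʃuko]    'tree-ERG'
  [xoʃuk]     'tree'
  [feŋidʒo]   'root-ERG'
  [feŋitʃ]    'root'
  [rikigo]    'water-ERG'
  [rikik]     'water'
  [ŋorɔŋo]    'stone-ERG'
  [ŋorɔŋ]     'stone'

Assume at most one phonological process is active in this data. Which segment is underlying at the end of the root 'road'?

The root 'road' surfaces as [malɔgo] and [malɔk], with a stem-final [g] ~ [k] alternation.
If /k/ were underlying and a rule turned it into [g] before the ERG suffix, 'tree' would also alternate; but it has [k] in both [xoʃuko] and [xoʃuk].
So /g/ is underlying, and a rule of word-final obstruent devoicing — voiced obstruents become voiceless word-finally — gives [k].

/g/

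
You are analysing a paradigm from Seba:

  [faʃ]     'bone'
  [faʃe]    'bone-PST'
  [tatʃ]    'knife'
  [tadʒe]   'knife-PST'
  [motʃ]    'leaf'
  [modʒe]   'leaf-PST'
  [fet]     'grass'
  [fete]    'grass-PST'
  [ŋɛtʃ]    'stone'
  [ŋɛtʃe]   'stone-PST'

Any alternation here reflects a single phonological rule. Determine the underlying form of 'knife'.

/tadʒ/

'knife' shows [tʃ] ~ [dʒ] at the end of the stem ([tatʃ] vs [tadʒe]).
The stem 'stone' ([ŋɛtʃ], [ŋɛtʃe]) shows [tʃ] unchanged in both environments, so [tʃ] cannot be basic with [dʒ] derived before the PST suffix.
Therefore /dʒ/ is basic and [tʃ] is derived by word-final obstruent devoicing (voiced obstruents become voiceless word-finally).
So 'knife' = /tadʒ/.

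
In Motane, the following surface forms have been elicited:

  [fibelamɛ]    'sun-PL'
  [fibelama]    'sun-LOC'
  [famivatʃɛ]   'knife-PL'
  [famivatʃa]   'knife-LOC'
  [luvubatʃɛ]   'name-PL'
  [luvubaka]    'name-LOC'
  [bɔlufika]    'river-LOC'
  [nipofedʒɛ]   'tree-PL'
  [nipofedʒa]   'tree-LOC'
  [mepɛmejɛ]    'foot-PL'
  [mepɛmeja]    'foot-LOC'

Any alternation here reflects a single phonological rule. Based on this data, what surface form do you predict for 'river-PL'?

In [luvubatʃɛ] and [luvubaka] the final segment of 'name' alternates: [tʃ] ~ [k].
But 'knife' keeps [tʃ] in both environments ([famivatʃɛ], [famivatʃa]), so there is no rule changing /tʃ/ to [k] before the LOC suffix.
So /k/ is underlying, and a rule of palatalization before a front vowel — /k/ becomes palato-alveolar [tʃ] before a front vowel — gives [tʃ].
The one attested form of 'river', [bɔlufika], shows underlying /bɔlufik/. Applying the same rule before a front vowel gives [bɔlufitʃɛ].

[bɔlufitʃɛ]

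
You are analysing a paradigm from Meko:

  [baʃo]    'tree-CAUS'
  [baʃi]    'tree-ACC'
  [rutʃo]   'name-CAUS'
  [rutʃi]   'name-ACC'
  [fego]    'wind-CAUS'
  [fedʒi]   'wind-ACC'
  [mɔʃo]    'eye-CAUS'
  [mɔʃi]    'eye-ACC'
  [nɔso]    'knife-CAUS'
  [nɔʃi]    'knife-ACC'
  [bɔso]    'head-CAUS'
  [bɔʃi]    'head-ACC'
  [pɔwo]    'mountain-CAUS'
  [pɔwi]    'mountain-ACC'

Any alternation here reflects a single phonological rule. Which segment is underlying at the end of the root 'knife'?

The stem for 'knife' ends in [s] in [nɔso] but [ʃ] in [nɔʃi].
The stem 'tree' ([baʃo], [baʃi]) shows [ʃ] unchanged in both environments, so [ʃ] cannot be basic with [s] derived before the CAUS suffix.
The alternation reflects palatalization before a front vowel: /g/ and /s/ become palato-alveolar [dʒ] and [ʃ] before a front vowel. /s/ is underlying.

/s/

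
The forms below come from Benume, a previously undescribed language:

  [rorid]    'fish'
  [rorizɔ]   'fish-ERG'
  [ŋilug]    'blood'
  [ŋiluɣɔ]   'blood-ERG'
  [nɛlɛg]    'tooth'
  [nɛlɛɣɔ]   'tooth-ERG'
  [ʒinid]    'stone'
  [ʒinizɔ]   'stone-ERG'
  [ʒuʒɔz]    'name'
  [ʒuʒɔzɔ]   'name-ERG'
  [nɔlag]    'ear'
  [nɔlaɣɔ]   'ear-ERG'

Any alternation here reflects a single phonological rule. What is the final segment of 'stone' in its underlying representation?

/d/

The root 'stone' surfaces as [ʒinid] and [ʒinizɔ], with a stem-final [d] ~ [z] alternation.
Compare 'name', with invariant [z] in [ʒuʒɔz] and [ʒuʒɔzɔ]: an analysis with underlying /z/ and a rule producing [d] in isolation would wrongly predict alternation here too.
So /d/ is underlying, and a rule of intervocalic spirantization — voiced stops become fricatives between vowels — gives [z].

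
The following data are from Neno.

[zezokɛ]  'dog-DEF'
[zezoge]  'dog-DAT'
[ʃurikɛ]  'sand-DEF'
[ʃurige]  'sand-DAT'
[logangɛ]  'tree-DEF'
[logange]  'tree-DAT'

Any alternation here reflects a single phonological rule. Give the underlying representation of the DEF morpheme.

/-kɛ/

The DEF morpheme has two allomorphs, [-gɛ] and [-kɛ].
By contrast the DAT suffix keeps its initial [g] throughout — that segment must be underlying.
The DEF suffix is therefore /-kɛ/ underlyingly, with post-nasal voicing: voiceless stops become voiced after a nasal.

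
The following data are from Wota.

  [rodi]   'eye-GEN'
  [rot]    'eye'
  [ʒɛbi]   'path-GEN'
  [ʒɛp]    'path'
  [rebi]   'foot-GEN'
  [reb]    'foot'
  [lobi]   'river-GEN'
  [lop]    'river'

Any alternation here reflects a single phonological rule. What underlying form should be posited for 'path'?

/ʒɛp/

The stem for 'path' ends in [b] in [ʒɛbi] but [p] in [ʒɛp].
If /b/ were underlying and a rule turned it into [p] in isolation, 'foot' would also alternate; but it has [b] in both [rebi] and [reb].
The alternation reflects intervocalic voicing: voiceless stops become voiced between vowels. /p/ is underlying.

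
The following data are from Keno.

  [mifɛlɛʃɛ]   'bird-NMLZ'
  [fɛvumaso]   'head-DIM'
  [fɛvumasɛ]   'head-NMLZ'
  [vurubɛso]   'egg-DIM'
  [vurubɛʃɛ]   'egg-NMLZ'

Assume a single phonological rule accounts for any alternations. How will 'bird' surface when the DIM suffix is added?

The root 'egg' surfaces as [vurubɛso] and [vurubɛʃɛ], with a stem-final [s] ~ [ʃ] alternation.
Compare 'head', with invariant [s] in [fɛvumaso] and [fɛvumasɛ]: an analysis with underlying /s/ and a rule producing [ʃ] before the NMLZ suffix would wrongly predict alternation here too.
The alternation reflects depalatalization: palato-alveolar /ʃ/ becomes [s] when no front vowel follows. /ʃ/ is underlying.
From [mifɛlɛʃɛ] the stem 'bird' is /mifɛlɛʃ/; when no front vowel follows this yields [mifɛlɛso].

[mifɛlɛso]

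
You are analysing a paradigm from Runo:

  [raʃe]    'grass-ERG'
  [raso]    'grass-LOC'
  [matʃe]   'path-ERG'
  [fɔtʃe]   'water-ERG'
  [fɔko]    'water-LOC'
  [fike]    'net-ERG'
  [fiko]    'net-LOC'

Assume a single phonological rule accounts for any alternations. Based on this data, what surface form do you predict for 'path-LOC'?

[mako]

The root 'water' surfaces as [fɔtʃe] and [fɔko], with a stem-final [tʃ] ~ [k] alternation.
Compare 'net', with invariant [k] in [fike] and [fiko]: an analysis with underlying /k/ and a rule producing [tʃ] before the ERG suffix would wrongly predict alternation here too.
The alternation reflects depalatalization: palato-alveolar /tʃ/ and /ʃ/ become [k] and [s] when no front vowel follows. /tʃ/ is underlying.
From [matʃe] the stem 'path' is /matʃ/; when no front vowel follows this yields [mako].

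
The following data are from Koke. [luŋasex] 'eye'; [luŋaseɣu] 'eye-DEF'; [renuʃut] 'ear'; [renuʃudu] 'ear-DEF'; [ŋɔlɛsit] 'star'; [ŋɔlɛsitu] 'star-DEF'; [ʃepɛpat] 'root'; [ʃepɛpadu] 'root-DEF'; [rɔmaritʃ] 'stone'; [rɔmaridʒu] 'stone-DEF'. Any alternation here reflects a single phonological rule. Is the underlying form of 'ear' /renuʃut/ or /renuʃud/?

'ear' shows [t] ~ [d] at the end of the stem ([renuʃut] vs [renuʃudu]).
Compare 'star', with invariant [t] in [ŋɔlɛsit] and [ŋɔlɛsitu]: an analysis with underlying /t/ and a rule producing [d] before the DEF suffix would wrongly predict alternation here too.
So /d/ is underlying, and a rule of word-final obstruent devoicing — voiced obstruents become voiceless word-finally — gives [t].

/renuʃud/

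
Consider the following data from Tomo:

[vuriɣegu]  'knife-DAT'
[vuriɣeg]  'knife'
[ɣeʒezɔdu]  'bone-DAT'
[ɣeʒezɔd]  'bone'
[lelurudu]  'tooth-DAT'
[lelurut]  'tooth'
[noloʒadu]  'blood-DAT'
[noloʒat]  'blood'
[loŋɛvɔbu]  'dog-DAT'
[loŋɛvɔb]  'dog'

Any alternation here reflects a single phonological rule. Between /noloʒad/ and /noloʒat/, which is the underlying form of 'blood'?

The stem for 'blood' ends in [d] in [noloʒadu] but [t] in [noloʒat].
But 'bone' keeps [d] in both environments ([ɣeʒezɔdu], [ɣeʒezɔd]), so there is no rule changing /d/ to [t] in isolation.
So /t/ is underlying, and a rule of intervocalic voicing — voiceless stops become voiced between vowels — gives [d].

/noloʒat/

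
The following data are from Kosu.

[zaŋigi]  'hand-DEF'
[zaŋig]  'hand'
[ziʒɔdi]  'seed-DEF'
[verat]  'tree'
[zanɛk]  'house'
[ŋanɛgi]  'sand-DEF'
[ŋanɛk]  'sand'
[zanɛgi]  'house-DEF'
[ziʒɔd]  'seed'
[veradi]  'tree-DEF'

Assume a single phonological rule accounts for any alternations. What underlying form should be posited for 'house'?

In [zanɛgi] and [zanɛk] the final segment of 'house' alternates: [g] ~ [k].
The stem 'hand' ([zaŋigi], [zaŋig]) shows [g] unchanged in both environments, so [g] cannot be basic with [k] derived in isolation.
The alternation reflects intervocalic voicing: voiceless stops become voiced between vowels. /k/ is underlying.

/zanɛk/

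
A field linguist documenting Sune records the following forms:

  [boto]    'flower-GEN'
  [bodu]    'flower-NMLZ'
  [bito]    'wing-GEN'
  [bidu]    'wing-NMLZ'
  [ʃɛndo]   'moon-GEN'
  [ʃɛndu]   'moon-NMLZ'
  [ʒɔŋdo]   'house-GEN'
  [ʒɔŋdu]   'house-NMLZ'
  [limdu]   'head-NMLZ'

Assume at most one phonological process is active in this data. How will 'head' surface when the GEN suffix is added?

[limdo]

The GEN morpheme has two allomorphs, [-do] and [-to].
The NMLZ suffix, which begins with [d], is invariant after every stem; so [d] is not altered by any rule here.
The GEN suffix is therefore /-to/ underlyingly, with post-nasal voicing: voiceless stops become voiced after a nasal.
After 'head', which ends in a nasal, the suffix surfaces as [-do], giving [limdo].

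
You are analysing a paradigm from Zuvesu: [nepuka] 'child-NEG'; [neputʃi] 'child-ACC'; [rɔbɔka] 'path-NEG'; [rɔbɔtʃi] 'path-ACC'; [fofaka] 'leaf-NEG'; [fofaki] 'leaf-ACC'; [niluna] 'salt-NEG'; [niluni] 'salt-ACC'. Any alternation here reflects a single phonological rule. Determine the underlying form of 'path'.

/rɔbɔtʃ/

The root 'path' surfaces as [rɔbɔka] and [rɔbɔtʃi], with a stem-final [k] ~ [tʃ] alternation.
If /k/ were underlying and a rule turned it into [tʃ] before the ACC suffix, 'leaf' would also alternate; but it has [k] in both [fofaka] and [fofaki].
So /tʃ/ is underlying, and a rule of depalatalization — palato-alveolar /tʃ/ becomes [k] when no front vowel follows — gives [k].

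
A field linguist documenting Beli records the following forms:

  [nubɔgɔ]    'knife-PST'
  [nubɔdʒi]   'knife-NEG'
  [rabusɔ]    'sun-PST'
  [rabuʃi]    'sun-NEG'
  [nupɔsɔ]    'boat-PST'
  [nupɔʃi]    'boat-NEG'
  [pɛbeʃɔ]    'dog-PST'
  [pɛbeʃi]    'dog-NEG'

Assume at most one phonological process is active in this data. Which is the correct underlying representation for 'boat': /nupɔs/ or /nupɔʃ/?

/nupɔs/

The stem for 'boat' ends in [s] in [nupɔsɔ] but [ʃ] in [nupɔʃi].
But 'dog' keeps [ʃ] in both environments ([pɛbeʃɔ], [pɛbeʃi]), so there is no rule changing /ʃ/ to [s] before the PST suffix.
So /s/ is underlying, and a rule of palatalization before a front vowel — /g/ and /s/ become palato-alveolar [dʒ] and [ʃ] before a front vowel — gives [ʃ].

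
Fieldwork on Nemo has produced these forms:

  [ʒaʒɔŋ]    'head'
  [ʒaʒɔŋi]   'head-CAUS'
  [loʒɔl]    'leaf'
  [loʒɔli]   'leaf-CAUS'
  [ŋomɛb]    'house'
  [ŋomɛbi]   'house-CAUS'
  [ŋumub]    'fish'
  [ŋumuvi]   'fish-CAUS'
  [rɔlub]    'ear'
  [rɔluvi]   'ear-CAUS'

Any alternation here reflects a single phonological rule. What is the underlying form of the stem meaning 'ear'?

The stem for 'ear' ends in [b] in [rɔlub] but [v] in [rɔluvi].
The stem 'house' ([ŋomɛb], [ŋomɛbi]) shows [b] unchanged in both environments, so [b] cannot be basic with [v] derived before the CAUS suffix.
The alternation reflects word-final hardening: voiced fricatives become stops word-finally. /v/ is underlying.
Hence 'ear' is /rɔluv/ underlyingly.

/rɔluv/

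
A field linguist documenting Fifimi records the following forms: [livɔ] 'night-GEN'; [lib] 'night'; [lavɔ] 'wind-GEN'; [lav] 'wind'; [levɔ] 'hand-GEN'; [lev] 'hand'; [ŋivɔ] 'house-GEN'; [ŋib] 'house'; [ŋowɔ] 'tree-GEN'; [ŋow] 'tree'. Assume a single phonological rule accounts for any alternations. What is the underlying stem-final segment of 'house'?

/b/

'house' shows [v] ~ [b] at the end of the stem ([ŋivɔ] vs [ŋib]).
If /v/ were underlying and a rule turned it into [b] in isolation, 'wind' would also alternate; but it has [v] in both [lavɔ] and [lav].
The underlying segment must be /b/; voiced stops become fricatives between vowels, yielding [v] there.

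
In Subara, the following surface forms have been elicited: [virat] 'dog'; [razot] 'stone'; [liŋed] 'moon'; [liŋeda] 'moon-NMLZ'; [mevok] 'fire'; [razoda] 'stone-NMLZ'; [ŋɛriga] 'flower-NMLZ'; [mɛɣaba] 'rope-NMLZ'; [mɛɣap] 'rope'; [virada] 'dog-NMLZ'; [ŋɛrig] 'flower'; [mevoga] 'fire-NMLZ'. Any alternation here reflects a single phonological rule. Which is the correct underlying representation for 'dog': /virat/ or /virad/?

/virat/

In [virat] and [virada] the final segment of 'dog' alternates: [t] ~ [d].
If /d/ were underlying and a rule turned it into [t] in isolation, 'moon' would also alternate; but it has [d] in both [liŋed] and [liŋeda].
The alternation reflects intervocalic voicing: voiceless stops become voiced between vowels. /t/ is underlying.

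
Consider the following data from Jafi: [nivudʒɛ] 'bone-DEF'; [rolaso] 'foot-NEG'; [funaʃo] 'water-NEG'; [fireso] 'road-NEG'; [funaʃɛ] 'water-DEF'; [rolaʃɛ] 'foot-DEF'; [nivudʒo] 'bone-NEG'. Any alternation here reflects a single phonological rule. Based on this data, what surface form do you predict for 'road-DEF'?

In [rolaʃɛ] and [rolaso] the final segment of 'foot' alternates: [ʃ] ~ [s].
But 'water' keeps [ʃ] in both environments ([funaʃɛ], [funaʃo]), so there is no rule changing /ʃ/ to [s] before the NEG suffix.
Therefore /s/ is basic and [ʃ] is derived by palatalization before a front vowel (/s/ becomes palato-alveolar [ʃ] before a front vowel).
From [fireso] the stem 'road' is /fires/; before a front vowel this yields [fireʃɛ].

[fireʃɛ]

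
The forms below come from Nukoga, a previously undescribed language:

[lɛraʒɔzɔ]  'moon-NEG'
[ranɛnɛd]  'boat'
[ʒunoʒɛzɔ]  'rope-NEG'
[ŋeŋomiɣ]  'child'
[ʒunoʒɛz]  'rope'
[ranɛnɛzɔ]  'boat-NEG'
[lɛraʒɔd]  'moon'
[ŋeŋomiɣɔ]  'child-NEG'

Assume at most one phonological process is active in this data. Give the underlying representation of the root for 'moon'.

/lɛraʒɔd/

The stem for 'moon' ends in [z] in [lɛraʒɔzɔ] but [d] in [lɛraʒɔd].
But 'rope' keeps [z] in both environments ([ʒunoʒɛzɔ], [ʒunoʒɛz]), so there is no rule changing /z/ to [d] in isolation.
The underlying segment must be /d/; voiced stops become fricatives between vowels, yielding [z] there.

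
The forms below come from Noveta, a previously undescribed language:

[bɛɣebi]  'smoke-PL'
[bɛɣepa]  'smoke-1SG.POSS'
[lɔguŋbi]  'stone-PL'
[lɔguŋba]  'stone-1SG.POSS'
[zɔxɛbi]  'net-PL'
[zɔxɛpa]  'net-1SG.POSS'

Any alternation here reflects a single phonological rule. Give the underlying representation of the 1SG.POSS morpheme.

/-pa/

The 1SG.POSS morpheme has two allomorphs, [-ba] and [-pa].
By contrast the PL suffix keeps its initial [b] throughout — that segment must be underlying.
So the underlying form is /-pa/, and voiceless stops become voiced after a nasal.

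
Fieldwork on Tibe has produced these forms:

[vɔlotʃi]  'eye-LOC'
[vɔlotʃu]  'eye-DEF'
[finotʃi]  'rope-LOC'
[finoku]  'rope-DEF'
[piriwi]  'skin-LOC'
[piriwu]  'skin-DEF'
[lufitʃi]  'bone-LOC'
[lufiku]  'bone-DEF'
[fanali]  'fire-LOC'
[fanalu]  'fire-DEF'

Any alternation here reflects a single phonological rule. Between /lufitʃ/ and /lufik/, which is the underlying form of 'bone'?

/lufik/

The root 'bone' surfaces as [lufitʃi] and [lufiku], with a stem-final [tʃ] ~ [k] alternation.
The stem 'eye' ([vɔlotʃi], [vɔlotʃu]) shows [tʃ] unchanged in both environments, so [tʃ] cannot be basic with [k] derived before the DEF suffix.
Therefore /k/ is basic and [tʃ] is derived by palatalization before a front vowel (/k/ becomes palato-alveolar [tʃ] before a front vowel).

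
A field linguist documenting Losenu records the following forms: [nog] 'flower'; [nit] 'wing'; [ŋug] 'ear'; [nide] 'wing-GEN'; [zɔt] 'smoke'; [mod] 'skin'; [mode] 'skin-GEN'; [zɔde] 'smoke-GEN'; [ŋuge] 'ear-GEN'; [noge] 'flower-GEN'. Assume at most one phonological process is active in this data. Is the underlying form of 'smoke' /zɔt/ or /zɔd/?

The stem for 'smoke' ends in [d] in [zɔde] but [t] in [zɔt].
If /d/ were underlying and a rule turned it into [t] in isolation, 'skin' would also alternate; but it has [d] in both [mode] and [mod].
The alternation reflects intervocalic voicing: voiceless stops become voiced between vowels. /t/ is underlying.

/zɔt/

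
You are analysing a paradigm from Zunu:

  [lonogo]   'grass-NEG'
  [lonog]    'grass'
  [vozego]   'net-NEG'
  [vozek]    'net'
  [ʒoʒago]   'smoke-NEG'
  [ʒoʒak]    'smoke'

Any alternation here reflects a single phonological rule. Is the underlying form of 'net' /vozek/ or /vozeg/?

/vozek/

'net' shows [g] ~ [k] at the end of the stem ([vozego] vs [vozek]).
But 'grass' keeps [g] in both environments ([lonogo], [lonog]), so there is no rule changing /g/ to [k] in isolation.
Therefore /k/ is basic and [g] is derived by intervocalic voicing (voiceless stops become voiced between vowels).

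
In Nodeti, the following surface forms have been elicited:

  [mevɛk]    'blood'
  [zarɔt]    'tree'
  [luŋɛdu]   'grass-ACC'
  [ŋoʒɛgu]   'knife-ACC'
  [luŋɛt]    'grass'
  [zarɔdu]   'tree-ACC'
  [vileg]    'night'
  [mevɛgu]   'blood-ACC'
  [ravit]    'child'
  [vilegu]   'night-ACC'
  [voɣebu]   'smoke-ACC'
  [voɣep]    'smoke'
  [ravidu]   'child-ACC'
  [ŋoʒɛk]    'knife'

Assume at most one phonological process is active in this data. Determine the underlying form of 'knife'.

/ŋoʒɛk/

The root 'knife' surfaces as [ŋoʒɛk] and [ŋoʒɛgu], with a stem-final [k] ~ [g] alternation.
The stem 'night' ([vileg], [vilegu]) shows [g] unchanged in both environments, so [g] cannot be basic with [k] derived in isolation.
Therefore /k/ is basic and [g] is derived by intervocalic voicing (voiceless stops become voiced between vowels).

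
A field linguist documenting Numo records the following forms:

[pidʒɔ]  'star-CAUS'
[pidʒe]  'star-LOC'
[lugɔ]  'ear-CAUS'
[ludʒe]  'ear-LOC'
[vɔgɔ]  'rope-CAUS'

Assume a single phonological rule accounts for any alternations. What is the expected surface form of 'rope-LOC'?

In [lugɔ] and [ludʒe] the final segment of 'ear' alternates: [g] ~ [dʒ].
If /dʒ/ were underlying and a rule turned it into [g] before the CAUS suffix, 'star' would also alternate; but it has [dʒ] in both [pidʒɔ] and [pidʒe].
Therefore /g/ is basic and [dʒ] is derived by palatalization before a front vowel (/g/ becomes palato-alveolar [dʒ] before a front vowel).
From [vɔgɔ] the stem 'rope' is /vɔg/; before a front vowel this yields [vɔdʒe].

[vɔdʒe]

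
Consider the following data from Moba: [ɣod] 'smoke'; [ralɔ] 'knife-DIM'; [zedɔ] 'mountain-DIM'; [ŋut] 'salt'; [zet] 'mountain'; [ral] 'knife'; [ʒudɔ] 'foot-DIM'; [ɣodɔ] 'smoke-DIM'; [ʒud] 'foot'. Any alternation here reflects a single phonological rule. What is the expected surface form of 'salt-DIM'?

[ŋudɔ]

'mountain' shows [t] ~ [d] at the end of the stem ([zet] vs [zedɔ]).
Compare 'smoke', with invariant [d] in [ɣod] and [ɣodɔ]: an analysis with underlying /d/ and a rule producing [t] in isolation would wrongly predict alternation here too.
The underlying segment must be /t/; voiceless stops become voiced between vowels, yielding [d] there.
From [ŋut] the stem 'salt' is /ŋut/; between vowels this yields [ŋudɔ].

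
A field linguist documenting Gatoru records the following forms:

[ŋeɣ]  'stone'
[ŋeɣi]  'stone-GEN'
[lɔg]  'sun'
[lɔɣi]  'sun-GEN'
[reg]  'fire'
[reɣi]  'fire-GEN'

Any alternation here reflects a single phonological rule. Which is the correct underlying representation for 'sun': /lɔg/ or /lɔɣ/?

'sun' shows [g] ~ [ɣ] at the end of the stem ([lɔg] vs [lɔɣi]).
If /ɣ/ were underlying and a rule turned it into [g] in isolation, 'stone' would also alternate; but it has [ɣ] in both [ŋeɣ] and [ŋeɣi].
So /g/ is underlying, and a rule of intervocalic spirantization — voiced stops become fricatives between vowels — gives [ɣ].

/lɔg/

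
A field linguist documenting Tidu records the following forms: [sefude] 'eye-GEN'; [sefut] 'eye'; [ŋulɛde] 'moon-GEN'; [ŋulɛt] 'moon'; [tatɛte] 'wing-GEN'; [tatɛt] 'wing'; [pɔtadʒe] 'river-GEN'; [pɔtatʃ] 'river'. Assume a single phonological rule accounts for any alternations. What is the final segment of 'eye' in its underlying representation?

/d/

In [sefude] and [sefut] the final segment of 'eye' alternates: [d] ~ [t].
But 'wing' keeps [t] in both environments ([tatɛte], [tatɛt]), so there is no rule changing /t/ to [d] before the GEN suffix.
So /d/ is underlying, and a rule of word-final obstruent devoicing — voiced obstruents become voiceless word-finally — gives [t].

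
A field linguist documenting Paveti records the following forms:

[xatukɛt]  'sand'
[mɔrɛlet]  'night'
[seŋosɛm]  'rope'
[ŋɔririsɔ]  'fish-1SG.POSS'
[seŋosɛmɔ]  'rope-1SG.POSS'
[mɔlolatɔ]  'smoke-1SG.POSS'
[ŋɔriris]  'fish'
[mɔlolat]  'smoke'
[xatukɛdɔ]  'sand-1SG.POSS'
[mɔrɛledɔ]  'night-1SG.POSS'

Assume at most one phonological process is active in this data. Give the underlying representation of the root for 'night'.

/mɔrɛled/

The root 'night' surfaces as [mɔrɛlet] and [mɔrɛledɔ], with a stem-final [t] ~ [d] alternation.
But 'smoke' keeps [t] in both environments ([mɔlolat], [mɔlolatɔ]), so there is no rule changing /t/ to [d] before the 1SG.POSS suffix.
So /d/ is underlying, and a rule of word-final obstruent devoicing — voiced obstruents become voiceless word-finally — gives [t].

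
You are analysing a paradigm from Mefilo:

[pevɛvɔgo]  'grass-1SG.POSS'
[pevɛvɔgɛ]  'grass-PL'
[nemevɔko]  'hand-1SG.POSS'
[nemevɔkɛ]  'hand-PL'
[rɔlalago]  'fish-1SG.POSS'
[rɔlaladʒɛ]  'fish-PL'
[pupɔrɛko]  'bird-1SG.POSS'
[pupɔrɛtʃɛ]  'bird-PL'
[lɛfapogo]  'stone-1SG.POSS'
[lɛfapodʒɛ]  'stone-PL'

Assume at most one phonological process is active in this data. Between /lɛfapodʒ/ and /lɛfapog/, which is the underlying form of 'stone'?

/lɛfapodʒ/

The root 'stone' surfaces as [lɛfapogo] and [lɛfapodʒɛ], with a stem-final [g] ~ [dʒ] alternation.
But 'grass' keeps [g] in both environments ([pevɛvɔgo], [pevɛvɔgɛ]), so there is no rule changing /g/ to [dʒ] before the PL suffix.
The underlying segment must be /dʒ/; palato-alveolar /tʃ/ and /dʒ/ become [k] and [g] when no front vowel follows, yielding [g] there.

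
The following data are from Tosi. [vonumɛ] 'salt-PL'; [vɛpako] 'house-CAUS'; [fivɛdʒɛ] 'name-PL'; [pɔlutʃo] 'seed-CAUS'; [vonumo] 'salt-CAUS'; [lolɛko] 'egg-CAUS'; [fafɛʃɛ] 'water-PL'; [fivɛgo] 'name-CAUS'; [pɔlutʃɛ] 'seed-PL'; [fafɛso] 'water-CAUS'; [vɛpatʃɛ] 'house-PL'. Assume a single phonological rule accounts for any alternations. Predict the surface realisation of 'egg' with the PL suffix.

[lolɛtʃɛ]

In [vɛpako] and [vɛpatʃɛ] the final segment of 'house' alternates: [k] ~ [tʃ].
But 'seed' keeps [tʃ] in both environments ([pɔlutʃo], [pɔlutʃɛ]), so there is no rule changing /tʃ/ to [k] before the CAUS suffix.
Therefore /k/ is basic and [tʃ] is derived by palatalization before a front vowel (/k/, /g/ and /s/ become palato-alveolar [tʃ], [dʒ] and [ʃ] before a front vowel).
From [lolɛko] the stem 'egg' is /lolɛk/; before a front vowel this yields [lolɛtʃɛ].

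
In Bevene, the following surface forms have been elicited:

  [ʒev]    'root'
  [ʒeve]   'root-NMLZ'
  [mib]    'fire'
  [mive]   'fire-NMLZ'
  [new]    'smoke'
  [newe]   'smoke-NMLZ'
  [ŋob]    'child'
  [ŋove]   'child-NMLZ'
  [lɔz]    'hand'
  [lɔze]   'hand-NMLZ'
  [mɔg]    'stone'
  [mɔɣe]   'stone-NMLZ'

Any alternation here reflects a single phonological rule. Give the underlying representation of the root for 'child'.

The root 'child' surfaces as [ŋob] and [ŋove], with a stem-final [b] ~ [v] alternation.
If /v/ were underlying and a rule turned it into [b] in isolation, 'root' would also alternate; but it has [v] in both [ʒev] and [ʒeve].
Therefore /b/ is basic and [v] is derived by intervocalic spirantization (voiced stops become fricatives between vowels).

/ŋob/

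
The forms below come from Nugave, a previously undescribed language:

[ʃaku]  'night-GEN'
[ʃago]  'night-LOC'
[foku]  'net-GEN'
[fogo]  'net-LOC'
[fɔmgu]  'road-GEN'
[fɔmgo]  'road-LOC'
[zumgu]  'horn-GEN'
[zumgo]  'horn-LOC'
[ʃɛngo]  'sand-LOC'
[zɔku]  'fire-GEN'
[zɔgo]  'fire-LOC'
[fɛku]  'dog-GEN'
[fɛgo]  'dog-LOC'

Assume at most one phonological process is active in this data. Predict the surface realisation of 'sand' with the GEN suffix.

[ʃɛngu]

The GEN morpheme has two allomorphs, [-gu] and [-ku].
The LOC suffix, which begins with [g], is invariant after every stem; so [g] is not altered by any rule here.
So the underlying form is /-ku/, and voiceless stops become voiced after a nasal.
After 'sand', which ends in a nasal, the suffix surfaces as [-gu], giving [ʃɛngu].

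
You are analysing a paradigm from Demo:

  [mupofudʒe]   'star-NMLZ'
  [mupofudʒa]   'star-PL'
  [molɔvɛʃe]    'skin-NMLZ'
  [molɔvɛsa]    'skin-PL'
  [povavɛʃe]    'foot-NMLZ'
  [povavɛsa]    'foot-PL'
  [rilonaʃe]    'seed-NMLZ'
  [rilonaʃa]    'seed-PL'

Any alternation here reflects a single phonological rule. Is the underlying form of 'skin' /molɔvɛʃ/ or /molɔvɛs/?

/molɔvɛs/

The root 'skin' surfaces as [molɔvɛʃe] and [molɔvɛsa], with a stem-final [ʃ] ~ [s] alternation.
If /ʃ/ were underlying and a rule turned it into [s] before the PL suffix, 'seed' would also alternate; but it has [ʃ] in both [rilonaʃe] and [rilonaʃa].
The alternation reflects palatalization before a front vowel: /s/ becomes palato-alveolar [ʃ] before a front vowel. /s/ is underlying.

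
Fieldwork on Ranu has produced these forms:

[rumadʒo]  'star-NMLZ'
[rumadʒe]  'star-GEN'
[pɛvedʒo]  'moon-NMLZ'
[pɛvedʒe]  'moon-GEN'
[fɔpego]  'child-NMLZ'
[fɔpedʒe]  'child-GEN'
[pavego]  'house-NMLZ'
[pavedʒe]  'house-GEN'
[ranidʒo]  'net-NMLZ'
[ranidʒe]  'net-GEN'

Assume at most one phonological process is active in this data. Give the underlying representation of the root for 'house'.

/paveg/

The stem for 'house' ends in [g] in [pavego] but [dʒ] in [pavedʒe].
The stem 'moon' ([pɛvedʒo], [pɛvedʒe]) shows [dʒ] unchanged in both environments, so [dʒ] cannot be basic with [g] derived before the NMLZ suffix.
The alternation reflects palatalization before a front vowel: /g/ becomes palato-alveolar [dʒ] before a front vowel. /g/ is underlying.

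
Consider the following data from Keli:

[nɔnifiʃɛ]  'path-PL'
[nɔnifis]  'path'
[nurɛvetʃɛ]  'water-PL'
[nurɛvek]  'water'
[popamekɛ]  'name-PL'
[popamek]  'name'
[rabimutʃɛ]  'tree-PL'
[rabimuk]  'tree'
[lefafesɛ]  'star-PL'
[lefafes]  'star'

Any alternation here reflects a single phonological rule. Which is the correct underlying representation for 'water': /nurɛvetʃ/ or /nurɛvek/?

The stem for 'water' ends in [tʃ] in [nurɛvetʃɛ] but [k] in [nurɛvek].
The stem 'name' ([popamekɛ], [popamek]) shows [k] unchanged in both environments, so [k] cannot be basic with [tʃ] derived before the PL suffix.
Therefore /tʃ/ is basic and [k] is derived by depalatalization (palato-alveolar /tʃ/ and /ʃ/ become [k] and [s] when no front vowel follows).

/nurɛvetʃ/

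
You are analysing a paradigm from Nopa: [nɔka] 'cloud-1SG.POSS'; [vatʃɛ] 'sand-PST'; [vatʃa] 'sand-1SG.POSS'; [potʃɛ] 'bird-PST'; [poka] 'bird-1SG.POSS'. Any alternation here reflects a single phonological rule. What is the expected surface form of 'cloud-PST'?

[nɔtʃɛ]

The stem for 'bird' ends in [tʃ] in [potʃɛ] but [k] in [poka].
The stem 'sand' ([vatʃɛ], [vatʃa]) shows [tʃ] unchanged in both environments, so [tʃ] cannot be basic with [k] derived before the 1SG.POSS suffix.
The underlying segment must be /k/; /k/ becomes palato-alveolar [tʃ] before a front vowel, yielding [tʃ] there.
The one attested form of 'cloud', [nɔka], shows underlying /nɔk/. Applying the same rule before a front vowel gives [nɔtʃɛ].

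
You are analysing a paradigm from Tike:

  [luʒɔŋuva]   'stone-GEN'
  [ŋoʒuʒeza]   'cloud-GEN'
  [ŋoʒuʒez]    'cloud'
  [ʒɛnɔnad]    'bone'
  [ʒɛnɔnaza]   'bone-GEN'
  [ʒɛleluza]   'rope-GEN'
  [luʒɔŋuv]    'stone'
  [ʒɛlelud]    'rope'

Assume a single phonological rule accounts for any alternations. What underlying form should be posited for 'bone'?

The root 'bone' surfaces as [ʒɛnɔnad] and [ʒɛnɔnaza], with a stem-final [d] ~ [z] alternation.
Compare 'cloud', with invariant [z] in [ŋoʒuʒez] and [ŋoʒuʒeza]: an analysis with underlying /z/ and a rule producing [d] in isolation would wrongly predict alternation here too.
The alternation reflects intervocalic spirantization: voiced stops become fricatives between vowels. /d/ is underlying.
So 'bone' = /ʒɛnɔnad/.

/ʒɛnɔnad/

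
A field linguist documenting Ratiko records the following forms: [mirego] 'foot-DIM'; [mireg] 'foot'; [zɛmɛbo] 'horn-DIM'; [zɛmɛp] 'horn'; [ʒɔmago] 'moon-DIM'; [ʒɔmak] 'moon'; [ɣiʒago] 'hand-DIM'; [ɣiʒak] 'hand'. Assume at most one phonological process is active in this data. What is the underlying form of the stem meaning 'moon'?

/ʒɔmak/

The stem for 'moon' ends in [g] in [ʒɔmago] but [k] in [ʒɔmak].
The stem 'foot' ([mirego], [mireg]) shows [g] unchanged in both environments, so [g] cannot be basic with [k] derived in isolation.
The underlying segment must be /k/; voiceless stops become voiced between vowels, yielding [g] there.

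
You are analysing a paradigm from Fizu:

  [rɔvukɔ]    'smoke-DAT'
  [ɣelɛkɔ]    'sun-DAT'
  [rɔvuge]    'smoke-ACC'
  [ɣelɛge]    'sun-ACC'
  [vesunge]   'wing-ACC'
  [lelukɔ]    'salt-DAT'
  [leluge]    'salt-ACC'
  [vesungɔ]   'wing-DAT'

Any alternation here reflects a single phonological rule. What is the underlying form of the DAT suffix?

The DAT morpheme has two allomorphs, [-gɔ] and [-kɔ].
The ACC suffix, which begins with [g], is invariant after every stem; so [g] is not altered by any rule here.
The DAT suffix is therefore /-kɔ/ underlyingly, with post-nasal voicing: voiceless stops become voiced after a nasal.

/-kɔ/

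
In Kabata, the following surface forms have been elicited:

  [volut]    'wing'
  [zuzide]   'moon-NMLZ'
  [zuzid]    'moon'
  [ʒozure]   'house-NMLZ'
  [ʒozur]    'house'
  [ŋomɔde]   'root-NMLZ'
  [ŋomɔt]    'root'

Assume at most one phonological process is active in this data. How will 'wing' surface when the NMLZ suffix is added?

'root' shows [d] ~ [t] at the end of the stem ([ŋomɔde] vs [ŋomɔt]).
If /d/ were underlying and a rule turned it into [t] in isolation, 'moon' would also alternate; but it has [d] in both [zuzide] and [zuzid].
The underlying segment must be /t/; voiceless stops become voiced between vowels, yielding [d] there.
From [volut] the stem 'wing' is /volut/; between vowels this yields [volude].

[volude]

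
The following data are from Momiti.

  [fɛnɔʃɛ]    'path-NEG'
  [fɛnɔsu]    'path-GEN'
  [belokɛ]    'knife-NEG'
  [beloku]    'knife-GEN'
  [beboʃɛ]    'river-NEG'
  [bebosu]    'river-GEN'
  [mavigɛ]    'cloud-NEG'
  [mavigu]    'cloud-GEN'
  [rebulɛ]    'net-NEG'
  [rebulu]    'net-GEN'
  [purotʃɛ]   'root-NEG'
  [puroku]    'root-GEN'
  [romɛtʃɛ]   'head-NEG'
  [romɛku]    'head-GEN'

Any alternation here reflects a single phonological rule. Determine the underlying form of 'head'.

'head' shows [tʃ] ~ [k] at the end of the stem ([romɛtʃɛ] vs [romɛku]).
If /k/ were underlying and a rule turned it into [tʃ] before the NEG suffix, 'knife' would also alternate; but it has [k] in both [belokɛ] and [beloku].
So /tʃ/ is underlying, and a rule of depalatalization — palato-alveolar /tʃ/ and /ʃ/ become [k] and [s] when no front vowel follows — gives [k].

/romɛtʃ/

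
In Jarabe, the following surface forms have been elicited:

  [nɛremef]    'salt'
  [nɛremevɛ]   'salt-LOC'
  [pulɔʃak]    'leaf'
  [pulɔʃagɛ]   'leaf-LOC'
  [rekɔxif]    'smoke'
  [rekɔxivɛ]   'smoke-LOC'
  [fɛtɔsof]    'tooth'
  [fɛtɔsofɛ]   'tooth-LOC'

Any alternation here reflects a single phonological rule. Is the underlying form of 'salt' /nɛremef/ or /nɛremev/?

/nɛremev/

In [nɛremef] and [nɛremevɛ] the final segment of 'salt' alternates: [f] ~ [v].
But 'tooth' keeps [f] in both environments ([fɛtɔsof], [fɛtɔsofɛ]), so there is no rule changing /f/ to [v] before the LOC suffix.
The underlying segment must be /v/; voiced obstruents become voiceless word-finally, yielding [f] there.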